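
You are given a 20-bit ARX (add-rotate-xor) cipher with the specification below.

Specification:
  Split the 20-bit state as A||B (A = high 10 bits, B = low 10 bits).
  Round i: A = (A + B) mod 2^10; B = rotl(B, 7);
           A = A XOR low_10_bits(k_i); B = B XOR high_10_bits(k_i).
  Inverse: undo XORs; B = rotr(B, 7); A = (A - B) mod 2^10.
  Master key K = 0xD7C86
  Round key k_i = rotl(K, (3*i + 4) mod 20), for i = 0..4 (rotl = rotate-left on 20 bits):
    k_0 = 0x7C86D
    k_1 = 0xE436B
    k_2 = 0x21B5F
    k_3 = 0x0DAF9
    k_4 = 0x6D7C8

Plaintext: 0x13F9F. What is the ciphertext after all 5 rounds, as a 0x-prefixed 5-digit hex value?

0x4A070

s_0 = plaintext = 0x13F9F
s_1 = Round(s_0, k_0) = 0xE0E01
s_2 = Round(s_1, k_1) = 0xBBF50
s_3 = Round(s_2, k_2) = 0x580EC
s_4 = Round(s_3, k_3) = 0x2D62B
s_5 = Round(s_4, k_4) = 0x4A070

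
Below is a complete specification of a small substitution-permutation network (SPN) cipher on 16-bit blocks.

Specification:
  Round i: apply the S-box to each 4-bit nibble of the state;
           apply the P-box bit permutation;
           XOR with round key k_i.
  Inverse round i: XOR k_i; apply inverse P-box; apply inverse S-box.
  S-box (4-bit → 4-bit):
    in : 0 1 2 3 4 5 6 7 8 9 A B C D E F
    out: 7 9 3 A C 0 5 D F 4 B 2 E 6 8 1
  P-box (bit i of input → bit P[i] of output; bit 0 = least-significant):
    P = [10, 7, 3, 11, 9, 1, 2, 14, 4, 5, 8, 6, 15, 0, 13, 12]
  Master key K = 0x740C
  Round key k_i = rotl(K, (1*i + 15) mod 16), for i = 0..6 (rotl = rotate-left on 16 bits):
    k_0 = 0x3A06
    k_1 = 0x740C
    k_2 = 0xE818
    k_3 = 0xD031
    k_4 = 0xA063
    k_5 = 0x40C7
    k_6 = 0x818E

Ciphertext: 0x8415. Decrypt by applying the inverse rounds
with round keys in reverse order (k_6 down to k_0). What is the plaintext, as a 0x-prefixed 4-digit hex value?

s_0 = ciphertext = 0x8415
s_1 = InvRound(s_0, k_6) = 0xB6B0
s_2 = InvRound(s_1, k_5) = 0x8A8F
s_3 = InvRound(s_2, k_4) = 0x936C
s_4 = InvRound(s_3, k_3) = 0xB779
s_5 = InvRound(s_4, k_2) = 0x3C11
s_6 = InvRound(s_5, k_1) = 0xBF44
s_7 = InvRound(s_6, k_0) = 0xF4BF

0xF4BF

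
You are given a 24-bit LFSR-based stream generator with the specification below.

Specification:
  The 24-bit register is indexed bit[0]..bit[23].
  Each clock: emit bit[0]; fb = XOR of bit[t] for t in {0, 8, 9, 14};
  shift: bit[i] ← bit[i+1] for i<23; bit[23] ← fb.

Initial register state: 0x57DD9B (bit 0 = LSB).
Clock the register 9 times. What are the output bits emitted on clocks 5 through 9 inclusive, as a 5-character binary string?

reg_0 = 0x57DD9B
clock 1: out=1, reg = 0xABEECD
clock 2: out=1, reg = 0xD5F766
clock 3: out=0, reg = 0xEAFBB3
clock 4: out=1, reg = 0x757DD9
clock 5: out=1, reg = 0xBABEEC
clock 6: out=0, reg = 0xDD5F76
clock 7: out=0, reg = 0xEEAFBB
clock 8: out=1, reg = 0xF757DD
clock 9: out=1, reg = 0x7BABEE

10011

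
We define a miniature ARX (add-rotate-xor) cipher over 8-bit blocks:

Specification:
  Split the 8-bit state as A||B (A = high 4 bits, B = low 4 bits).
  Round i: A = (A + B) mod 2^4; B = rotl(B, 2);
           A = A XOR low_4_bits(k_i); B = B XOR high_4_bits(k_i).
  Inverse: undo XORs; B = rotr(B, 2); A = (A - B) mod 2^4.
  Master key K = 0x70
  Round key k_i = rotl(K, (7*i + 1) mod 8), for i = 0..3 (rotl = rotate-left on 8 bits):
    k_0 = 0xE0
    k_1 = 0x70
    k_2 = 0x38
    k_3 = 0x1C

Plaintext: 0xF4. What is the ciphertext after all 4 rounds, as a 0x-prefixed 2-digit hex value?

0xF5

s_0 = plaintext = 0xF4
s_1 = Round(s_0, k_0) = 0x3F
s_2 = Round(s_1, k_1) = 0x28
s_3 = Round(s_2, k_2) = 0x21
s_4 = Round(s_3, k_3) = 0xF5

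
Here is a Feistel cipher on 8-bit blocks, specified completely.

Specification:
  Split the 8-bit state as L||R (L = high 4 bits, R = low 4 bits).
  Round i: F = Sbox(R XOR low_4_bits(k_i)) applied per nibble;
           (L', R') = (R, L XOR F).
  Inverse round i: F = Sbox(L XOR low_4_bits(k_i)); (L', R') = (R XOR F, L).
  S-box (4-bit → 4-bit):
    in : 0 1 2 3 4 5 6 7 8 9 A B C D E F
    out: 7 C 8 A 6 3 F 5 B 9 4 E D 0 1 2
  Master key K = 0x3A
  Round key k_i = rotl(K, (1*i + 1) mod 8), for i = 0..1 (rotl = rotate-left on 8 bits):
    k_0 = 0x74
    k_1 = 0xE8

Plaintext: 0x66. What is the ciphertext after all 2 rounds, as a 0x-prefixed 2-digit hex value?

s_0 = plaintext = 0x66
s_1 = Round(s_0, k_0) = 0x6E
s_2 = Round(s_1, k_1) = 0xE9

0xE9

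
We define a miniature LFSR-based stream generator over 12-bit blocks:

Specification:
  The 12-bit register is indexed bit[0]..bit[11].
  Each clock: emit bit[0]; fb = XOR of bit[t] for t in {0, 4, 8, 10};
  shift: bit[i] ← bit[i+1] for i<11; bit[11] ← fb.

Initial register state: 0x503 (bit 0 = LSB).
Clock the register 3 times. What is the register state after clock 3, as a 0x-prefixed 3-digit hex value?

0x6A0

reg_0 = 0x503
clock 1: out=1, reg = 0xA81
clock 2: out=1, reg = 0xD40
clock 3: out=0, reg = 0x6A0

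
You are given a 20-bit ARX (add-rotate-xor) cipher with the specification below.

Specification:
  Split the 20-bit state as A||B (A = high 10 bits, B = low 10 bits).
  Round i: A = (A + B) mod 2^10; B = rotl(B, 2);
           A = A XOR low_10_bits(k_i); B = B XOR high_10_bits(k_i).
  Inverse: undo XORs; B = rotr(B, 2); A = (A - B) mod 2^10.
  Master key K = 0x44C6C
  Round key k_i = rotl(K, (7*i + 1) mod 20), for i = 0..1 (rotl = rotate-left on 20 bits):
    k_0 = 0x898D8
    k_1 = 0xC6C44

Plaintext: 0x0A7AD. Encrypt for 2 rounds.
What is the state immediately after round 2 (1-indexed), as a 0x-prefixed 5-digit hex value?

0xF6D5F

s_0 = plaintext = 0x0A7AD
s_1 = Round(s_0, k_0) = 0xC3891
s_2 = Round(s_1, k_1) = 0xF6D5F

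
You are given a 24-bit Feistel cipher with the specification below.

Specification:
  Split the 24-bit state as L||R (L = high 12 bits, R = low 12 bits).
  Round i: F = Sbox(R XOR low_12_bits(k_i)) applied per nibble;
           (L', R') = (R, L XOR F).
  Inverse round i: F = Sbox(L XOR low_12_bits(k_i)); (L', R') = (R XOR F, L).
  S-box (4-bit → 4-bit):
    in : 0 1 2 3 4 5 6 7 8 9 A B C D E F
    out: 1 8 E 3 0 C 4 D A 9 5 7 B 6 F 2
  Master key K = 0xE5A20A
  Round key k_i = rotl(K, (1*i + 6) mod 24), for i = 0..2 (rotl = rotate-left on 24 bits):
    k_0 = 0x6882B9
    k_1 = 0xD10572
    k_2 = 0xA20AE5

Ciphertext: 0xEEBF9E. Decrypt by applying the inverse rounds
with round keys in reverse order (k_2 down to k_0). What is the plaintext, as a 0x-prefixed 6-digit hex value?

0x659BC8

s_0 = ciphertext = 0xEEBF9E
s_1 = InvRound(s_0, k_2) = 0xF81EEB
s_2 = InvRound(s_1, k_1) = 0xBC8F81
s_3 = InvRound(s_2, k_0) = 0x659BC8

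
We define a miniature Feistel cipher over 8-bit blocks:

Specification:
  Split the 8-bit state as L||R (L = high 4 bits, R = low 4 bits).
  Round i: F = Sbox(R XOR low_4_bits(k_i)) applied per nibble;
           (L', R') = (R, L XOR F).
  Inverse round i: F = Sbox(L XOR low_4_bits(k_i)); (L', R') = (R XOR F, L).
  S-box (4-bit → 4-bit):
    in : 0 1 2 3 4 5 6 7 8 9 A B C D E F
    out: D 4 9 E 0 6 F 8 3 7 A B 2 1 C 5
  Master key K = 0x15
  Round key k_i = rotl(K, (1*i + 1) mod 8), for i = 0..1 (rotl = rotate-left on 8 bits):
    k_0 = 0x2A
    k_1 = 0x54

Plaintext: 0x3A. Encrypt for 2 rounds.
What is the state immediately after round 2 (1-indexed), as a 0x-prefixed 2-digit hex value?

0xE0

s_0 = plaintext = 0x3A
s_1 = Round(s_0, k_0) = 0xAE
s_2 = Round(s_1, k_1) = 0xE0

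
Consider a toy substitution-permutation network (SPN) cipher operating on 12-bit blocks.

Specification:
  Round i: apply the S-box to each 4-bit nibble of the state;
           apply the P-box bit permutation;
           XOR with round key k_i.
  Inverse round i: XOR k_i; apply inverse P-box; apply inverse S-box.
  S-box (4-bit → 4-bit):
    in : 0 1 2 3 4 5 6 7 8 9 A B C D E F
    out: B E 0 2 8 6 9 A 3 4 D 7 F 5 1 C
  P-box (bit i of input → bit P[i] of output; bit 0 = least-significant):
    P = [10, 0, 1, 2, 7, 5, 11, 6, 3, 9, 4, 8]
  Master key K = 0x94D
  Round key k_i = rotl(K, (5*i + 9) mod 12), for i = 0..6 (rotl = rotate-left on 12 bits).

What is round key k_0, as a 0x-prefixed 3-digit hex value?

0xB29

K = 0x94D
k_0 = rotl(K, (5*0+9) mod 12) = rotl(K, 9) = 0xB29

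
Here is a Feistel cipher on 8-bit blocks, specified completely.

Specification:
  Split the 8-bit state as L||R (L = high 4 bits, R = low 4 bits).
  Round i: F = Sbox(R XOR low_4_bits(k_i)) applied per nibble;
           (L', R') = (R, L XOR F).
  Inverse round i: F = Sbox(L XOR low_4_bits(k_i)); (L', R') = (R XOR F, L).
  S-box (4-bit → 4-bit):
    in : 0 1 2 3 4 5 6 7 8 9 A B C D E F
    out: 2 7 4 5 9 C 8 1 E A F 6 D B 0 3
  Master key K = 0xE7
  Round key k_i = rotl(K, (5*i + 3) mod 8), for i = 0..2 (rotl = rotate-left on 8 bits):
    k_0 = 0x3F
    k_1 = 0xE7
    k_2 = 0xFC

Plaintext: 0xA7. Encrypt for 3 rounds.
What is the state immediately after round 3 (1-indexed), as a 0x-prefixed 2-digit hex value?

s_0 = plaintext = 0xA7
s_1 = Round(s_0, k_0) = 0x74
s_2 = Round(s_1, k_1) = 0x42
s_3 = Round(s_2, k_2) = 0x24

0x24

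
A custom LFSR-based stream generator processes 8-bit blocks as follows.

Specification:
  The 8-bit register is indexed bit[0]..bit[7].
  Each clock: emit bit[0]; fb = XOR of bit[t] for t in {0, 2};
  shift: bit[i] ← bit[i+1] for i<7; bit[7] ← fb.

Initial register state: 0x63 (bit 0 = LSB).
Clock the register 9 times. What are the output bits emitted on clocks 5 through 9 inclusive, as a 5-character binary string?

01101

reg_0 = 0x63
clock 1: out=1, reg = 0xB1
clock 2: out=1, reg = 0xD8
clock 3: out=0, reg = 0x6C
clock 4: out=0, reg = 0xB6
clock 5: out=0, reg = 0xDB
clock 6: out=1, reg = 0xED
clock 7: out=1, reg = 0x76
clock 8: out=0, reg = 0xBB
clock 9: out=1, reg = 0xDD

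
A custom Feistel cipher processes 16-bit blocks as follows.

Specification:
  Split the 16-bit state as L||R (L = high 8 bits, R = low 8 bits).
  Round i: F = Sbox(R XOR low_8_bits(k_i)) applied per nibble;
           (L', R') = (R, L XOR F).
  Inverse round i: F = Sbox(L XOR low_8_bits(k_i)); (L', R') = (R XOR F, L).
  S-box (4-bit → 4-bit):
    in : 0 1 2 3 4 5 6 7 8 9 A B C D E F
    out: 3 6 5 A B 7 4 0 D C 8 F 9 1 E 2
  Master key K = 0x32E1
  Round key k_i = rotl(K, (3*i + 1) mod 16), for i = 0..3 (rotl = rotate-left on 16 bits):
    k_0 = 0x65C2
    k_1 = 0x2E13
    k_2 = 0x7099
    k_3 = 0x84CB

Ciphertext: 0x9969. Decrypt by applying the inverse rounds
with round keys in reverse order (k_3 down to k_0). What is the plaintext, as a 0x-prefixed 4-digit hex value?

s_0 = ciphertext = 0x9969
s_1 = InvRound(s_0, k_3) = 0x1C99
s_2 = InvRound(s_1, k_2) = 0x4E1C
s_3 = InvRound(s_2, k_1) = 0x6D4E
s_4 = InvRound(s_3, k_0) = 0xCC6D

0xCC6D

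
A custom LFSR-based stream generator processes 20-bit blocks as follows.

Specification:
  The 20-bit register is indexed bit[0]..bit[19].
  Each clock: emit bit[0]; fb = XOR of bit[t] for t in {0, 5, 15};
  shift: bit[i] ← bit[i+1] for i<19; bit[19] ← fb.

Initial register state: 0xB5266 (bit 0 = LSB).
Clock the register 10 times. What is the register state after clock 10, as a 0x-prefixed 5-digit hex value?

reg_0 = 0xB5266
clock 1: out=0, reg = 0xDA933
clock 2: out=1, reg = 0xED499
clock 3: out=1, reg = 0x76A4C
clock 4: out=0, reg = 0x3B526
clock 5: out=0, reg = 0x1DA93
clock 6: out=1, reg = 0x0ED49
clock 7: out=1, reg = 0x076A4
clock 8: out=0, reg = 0x83B52
clock 9: out=0, reg = 0x41DA9
clock 10: out=1, reg = 0x20ED4

0x20ED4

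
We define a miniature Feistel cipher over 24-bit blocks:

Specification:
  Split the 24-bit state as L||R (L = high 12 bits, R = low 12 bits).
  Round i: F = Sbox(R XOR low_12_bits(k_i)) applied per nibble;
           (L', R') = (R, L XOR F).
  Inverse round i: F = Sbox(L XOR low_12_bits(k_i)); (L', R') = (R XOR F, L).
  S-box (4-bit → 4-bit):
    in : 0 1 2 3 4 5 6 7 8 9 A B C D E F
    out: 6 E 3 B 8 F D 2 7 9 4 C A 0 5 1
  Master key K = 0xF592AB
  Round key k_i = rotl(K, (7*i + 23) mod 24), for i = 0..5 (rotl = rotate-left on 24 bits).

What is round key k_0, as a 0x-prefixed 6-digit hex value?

K = 0xF592AB
k_0 = rotl(K, (7*0+23) mod 24) = rotl(K, 23) = 0xFAC955

0xFAC955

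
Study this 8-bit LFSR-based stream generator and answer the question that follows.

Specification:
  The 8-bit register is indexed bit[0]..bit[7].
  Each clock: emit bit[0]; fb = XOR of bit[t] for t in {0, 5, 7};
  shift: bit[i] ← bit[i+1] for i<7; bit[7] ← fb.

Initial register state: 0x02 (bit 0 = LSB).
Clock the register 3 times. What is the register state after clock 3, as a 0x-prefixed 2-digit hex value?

reg_0 = 0x02
clock 1: out=0, reg = 0x01
clock 2: out=1, reg = 0x80
clock 3: out=0, reg = 0xC0

0xC0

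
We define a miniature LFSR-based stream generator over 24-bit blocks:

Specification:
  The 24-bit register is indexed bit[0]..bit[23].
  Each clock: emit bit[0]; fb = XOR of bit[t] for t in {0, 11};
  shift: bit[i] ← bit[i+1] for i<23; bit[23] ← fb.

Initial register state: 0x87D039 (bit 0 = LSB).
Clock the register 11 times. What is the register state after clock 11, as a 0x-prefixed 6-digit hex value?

reg_0 = 0x87D039
clock 1: out=1, reg = 0xC3E81C
clock 2: out=0, reg = 0xE1F40E
clock 3: out=0, reg = 0x70FA07
clock 4: out=1, reg = 0x387D03
clock 5: out=1, reg = 0x1C3E81
clock 6: out=1, reg = 0x0E1F40
clock 7: out=0, reg = 0x870FA0
clock 8: out=0, reg = 0xC387D0
clock 9: out=0, reg = 0x61C3E8
clock 10: out=0, reg = 0x30E1F4
clock 11: out=0, reg = 0x1870FA

0x1870FA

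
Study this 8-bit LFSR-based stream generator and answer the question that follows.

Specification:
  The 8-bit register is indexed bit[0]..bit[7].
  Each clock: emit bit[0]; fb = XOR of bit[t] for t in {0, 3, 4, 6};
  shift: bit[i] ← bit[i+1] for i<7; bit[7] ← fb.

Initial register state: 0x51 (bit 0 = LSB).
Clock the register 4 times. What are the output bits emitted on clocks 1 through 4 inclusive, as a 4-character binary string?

1000

reg_0 = 0x51
clock 1: out=1, reg = 0xA8
clock 2: out=0, reg = 0xD4
clock 3: out=0, reg = 0x6A
clock 4: out=0, reg = 0x35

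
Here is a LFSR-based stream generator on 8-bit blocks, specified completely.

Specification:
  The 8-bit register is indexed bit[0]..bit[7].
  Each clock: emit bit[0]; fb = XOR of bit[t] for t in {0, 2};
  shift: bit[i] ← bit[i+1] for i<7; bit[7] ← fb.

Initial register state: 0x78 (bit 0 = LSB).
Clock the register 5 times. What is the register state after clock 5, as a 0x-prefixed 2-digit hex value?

0x33

reg_0 = 0x78
clock 1: out=0, reg = 0x3C
clock 2: out=0, reg = 0x9E
clock 3: out=0, reg = 0xCF
clock 4: out=1, reg = 0x67
clock 5: out=1, reg = 0x33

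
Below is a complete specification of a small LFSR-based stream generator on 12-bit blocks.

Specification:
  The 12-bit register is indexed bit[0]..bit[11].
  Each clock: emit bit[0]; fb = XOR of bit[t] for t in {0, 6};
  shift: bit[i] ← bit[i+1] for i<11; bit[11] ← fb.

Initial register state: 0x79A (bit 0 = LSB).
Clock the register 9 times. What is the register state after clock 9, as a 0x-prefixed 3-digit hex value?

0x423

reg_0 = 0x79A
clock 1: out=0, reg = 0x3CD
clock 2: out=1, reg = 0x1E6
clock 3: out=0, reg = 0x8F3
clock 4: out=1, reg = 0x479
clock 5: out=1, reg = 0x23C
clock 6: out=0, reg = 0x11E
clock 7: out=0, reg = 0x08F
clock 8: out=1, reg = 0x847
clock 9: out=1, reg = 0x423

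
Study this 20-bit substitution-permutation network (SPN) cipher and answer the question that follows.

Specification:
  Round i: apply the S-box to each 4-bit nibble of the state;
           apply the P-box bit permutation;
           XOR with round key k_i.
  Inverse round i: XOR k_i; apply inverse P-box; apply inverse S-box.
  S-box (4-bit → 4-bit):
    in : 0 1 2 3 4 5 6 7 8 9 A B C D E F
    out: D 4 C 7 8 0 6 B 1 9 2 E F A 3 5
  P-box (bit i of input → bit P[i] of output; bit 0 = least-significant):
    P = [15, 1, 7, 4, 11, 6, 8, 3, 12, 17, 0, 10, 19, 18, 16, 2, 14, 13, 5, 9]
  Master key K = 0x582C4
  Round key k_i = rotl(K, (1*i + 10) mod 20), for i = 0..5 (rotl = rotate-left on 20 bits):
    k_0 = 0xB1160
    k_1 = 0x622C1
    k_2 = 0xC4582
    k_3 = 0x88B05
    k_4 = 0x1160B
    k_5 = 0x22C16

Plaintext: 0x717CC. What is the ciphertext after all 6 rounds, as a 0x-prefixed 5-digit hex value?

0x30FAB

s_0 = plaintext = 0x717CC
s_1 = Round(s_0, k_0) = 0x8EEBA
s_2 = Round(s_1, k_1) = 0x8738B
s_3 = Round(s_2, k_2) = 0x21D15
s_4 = Round(s_3, k_3) = 0xB8C25
s_5 = Round(s_4, k_4) = 0xB2122
s_6 = Round(s_5, k_5) = 0x30FAB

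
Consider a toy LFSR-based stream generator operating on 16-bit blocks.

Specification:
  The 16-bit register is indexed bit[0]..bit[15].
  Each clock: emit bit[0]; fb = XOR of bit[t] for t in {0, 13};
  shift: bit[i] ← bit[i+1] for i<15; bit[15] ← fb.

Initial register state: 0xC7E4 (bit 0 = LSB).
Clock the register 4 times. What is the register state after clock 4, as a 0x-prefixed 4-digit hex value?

reg_0 = 0xC7E4
clock 1: out=0, reg = 0x63F2
clock 2: out=0, reg = 0xB1F9
clock 3: out=1, reg = 0x58FC
clock 4: out=0, reg = 0x2C7E

0x2C7E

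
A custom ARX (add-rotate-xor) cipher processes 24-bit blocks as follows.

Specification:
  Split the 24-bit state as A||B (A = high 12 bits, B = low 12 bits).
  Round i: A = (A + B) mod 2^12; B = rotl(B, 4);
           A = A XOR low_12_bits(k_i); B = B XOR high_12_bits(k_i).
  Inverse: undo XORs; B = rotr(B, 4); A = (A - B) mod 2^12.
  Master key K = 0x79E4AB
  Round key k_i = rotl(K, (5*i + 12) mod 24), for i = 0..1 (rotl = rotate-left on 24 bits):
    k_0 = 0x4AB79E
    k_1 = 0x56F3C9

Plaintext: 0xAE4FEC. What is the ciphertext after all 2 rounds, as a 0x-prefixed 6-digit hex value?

0x47B325

s_0 = plaintext = 0xAE4FEC
s_1 = Round(s_0, k_0) = 0xD4EA64
s_2 = Round(s_1, k_1) = 0x47B325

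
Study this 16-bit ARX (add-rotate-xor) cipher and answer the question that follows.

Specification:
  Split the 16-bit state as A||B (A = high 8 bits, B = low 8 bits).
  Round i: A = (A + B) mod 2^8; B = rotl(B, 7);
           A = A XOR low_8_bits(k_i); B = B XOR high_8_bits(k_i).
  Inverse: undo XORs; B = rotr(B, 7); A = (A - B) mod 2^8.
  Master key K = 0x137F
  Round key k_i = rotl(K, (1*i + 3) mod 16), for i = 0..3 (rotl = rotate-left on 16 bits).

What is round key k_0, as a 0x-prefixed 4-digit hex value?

K = 0x137F
k_0 = rotl(K, (1*0+3) mod 16) = rotl(K, 3) = 0x9BF8

0x9BF8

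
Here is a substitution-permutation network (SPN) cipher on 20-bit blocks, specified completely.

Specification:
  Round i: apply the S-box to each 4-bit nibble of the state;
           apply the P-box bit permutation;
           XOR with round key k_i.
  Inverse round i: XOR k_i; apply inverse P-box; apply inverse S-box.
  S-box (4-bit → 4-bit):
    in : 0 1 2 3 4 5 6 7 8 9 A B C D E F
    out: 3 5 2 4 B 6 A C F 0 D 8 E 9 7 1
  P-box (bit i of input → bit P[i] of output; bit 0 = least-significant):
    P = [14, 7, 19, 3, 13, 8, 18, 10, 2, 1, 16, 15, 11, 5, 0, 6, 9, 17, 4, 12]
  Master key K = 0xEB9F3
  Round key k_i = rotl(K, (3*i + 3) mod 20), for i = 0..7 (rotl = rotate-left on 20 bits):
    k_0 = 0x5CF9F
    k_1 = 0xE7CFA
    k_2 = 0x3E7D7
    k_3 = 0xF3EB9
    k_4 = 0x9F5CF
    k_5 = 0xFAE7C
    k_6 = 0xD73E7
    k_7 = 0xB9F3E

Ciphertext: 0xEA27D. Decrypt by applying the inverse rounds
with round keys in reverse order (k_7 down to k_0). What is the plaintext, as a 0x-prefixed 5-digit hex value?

0x45EA1

s_0 = ciphertext = 0xEA27D
s_1 = InvRound(s_0, k_7) = 0xBA589
s_2 = InvRound(s_1, k_6) = 0x4647D
s_3 = InvRound(s_2, k_5) = 0x01791
s_4 = InvRound(s_3, k_4) = 0x1B8FA
s_5 = InvRound(s_4, k_3) = 0x07673
s_6 = InvRound(s_5, k_2) = 0x62A22
s_7 = InvRound(s_6, k_1) = 0xAB9B8
s_8 = InvRound(s_7, k_0) = 0x45EA1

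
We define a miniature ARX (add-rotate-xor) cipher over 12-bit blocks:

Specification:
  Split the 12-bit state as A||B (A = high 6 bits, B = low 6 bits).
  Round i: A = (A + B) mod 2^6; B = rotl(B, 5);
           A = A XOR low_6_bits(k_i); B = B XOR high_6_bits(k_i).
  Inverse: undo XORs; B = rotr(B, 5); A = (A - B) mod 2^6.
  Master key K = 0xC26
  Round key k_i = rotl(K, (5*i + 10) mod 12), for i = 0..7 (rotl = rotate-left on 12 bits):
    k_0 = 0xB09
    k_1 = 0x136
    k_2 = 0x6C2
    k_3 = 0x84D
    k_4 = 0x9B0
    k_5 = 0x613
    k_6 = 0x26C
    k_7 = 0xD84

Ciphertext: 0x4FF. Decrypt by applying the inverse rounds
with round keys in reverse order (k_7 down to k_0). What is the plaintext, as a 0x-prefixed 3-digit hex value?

s_0 = ciphertext = 0x4FF
s_1 = InvRound(s_0, k_7) = 0x152
s_2 = InvRound(s_1, k_6) = 0xCF6
s_3 = InvRound(s_2, k_5) = 0x0DD
s_4 = InvRound(s_3, k_4) = 0xF37
s_5 = InvRound(s_4, k_3) = 0x16C
s_6 = InvRound(s_5, k_2) = 0x62F
s_7 = InvRound(s_6, k_1) = 0x5D7
s_8 = InvRound(s_7, k_0) = 0x9F7

0x9F7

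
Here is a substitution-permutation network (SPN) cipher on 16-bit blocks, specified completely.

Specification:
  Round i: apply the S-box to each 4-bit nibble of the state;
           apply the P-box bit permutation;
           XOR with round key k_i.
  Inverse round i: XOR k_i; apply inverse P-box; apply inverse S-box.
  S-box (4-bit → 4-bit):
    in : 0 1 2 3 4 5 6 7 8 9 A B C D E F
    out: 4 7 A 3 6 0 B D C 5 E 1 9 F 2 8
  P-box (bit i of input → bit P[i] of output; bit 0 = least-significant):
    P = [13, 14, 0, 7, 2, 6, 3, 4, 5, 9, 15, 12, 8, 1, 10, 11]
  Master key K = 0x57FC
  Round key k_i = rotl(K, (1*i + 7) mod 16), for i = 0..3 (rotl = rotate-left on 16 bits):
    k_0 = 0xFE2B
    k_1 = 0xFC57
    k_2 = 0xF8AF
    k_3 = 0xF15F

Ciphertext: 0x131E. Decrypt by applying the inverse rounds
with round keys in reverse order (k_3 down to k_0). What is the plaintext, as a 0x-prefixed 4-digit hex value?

0xBCC1

s_0 = ciphertext = 0x131E
s_1 = InvRound(s_0, k_3) = 0x54E1
s_2 = InvRound(s_1, k_2) = 0xA01B
s_3 = InvRound(s_2, k_1) = 0x8F1E
s_4 = InvRound(s_3, k_0) = 0xBCC1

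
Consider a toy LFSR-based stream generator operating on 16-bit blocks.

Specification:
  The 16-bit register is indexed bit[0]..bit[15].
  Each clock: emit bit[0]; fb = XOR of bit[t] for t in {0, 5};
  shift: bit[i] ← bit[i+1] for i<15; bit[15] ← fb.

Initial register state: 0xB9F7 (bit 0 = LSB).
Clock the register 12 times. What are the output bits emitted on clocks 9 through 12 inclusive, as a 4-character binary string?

reg_0 = 0xB9F7
clock 1: out=1, reg = 0x5CFB
clock 2: out=1, reg = 0x2E7D
clock 3: out=1, reg = 0x173E
clock 4: out=0, reg = 0x8B9F
clock 5: out=1, reg = 0xC5CF
clock 6: out=1, reg = 0xE2E7
clock 7: out=1, reg = 0x7173
clock 8: out=1, reg = 0x38B9
clock 9: out=1, reg = 0x1C5C
clock 10: out=0, reg = 0x0E2E
clock 11: out=0, reg = 0x8717
clock 12: out=1, reg = 0xC38B

1001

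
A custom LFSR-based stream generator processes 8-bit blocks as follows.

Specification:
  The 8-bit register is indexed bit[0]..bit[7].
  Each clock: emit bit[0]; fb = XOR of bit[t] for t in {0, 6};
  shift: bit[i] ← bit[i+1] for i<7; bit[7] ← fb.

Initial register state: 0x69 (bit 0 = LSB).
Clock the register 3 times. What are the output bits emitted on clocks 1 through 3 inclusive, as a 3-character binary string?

100

reg_0 = 0x69
clock 1: out=1, reg = 0x34
clock 2: out=0, reg = 0x1A
clock 3: out=0, reg = 0x0D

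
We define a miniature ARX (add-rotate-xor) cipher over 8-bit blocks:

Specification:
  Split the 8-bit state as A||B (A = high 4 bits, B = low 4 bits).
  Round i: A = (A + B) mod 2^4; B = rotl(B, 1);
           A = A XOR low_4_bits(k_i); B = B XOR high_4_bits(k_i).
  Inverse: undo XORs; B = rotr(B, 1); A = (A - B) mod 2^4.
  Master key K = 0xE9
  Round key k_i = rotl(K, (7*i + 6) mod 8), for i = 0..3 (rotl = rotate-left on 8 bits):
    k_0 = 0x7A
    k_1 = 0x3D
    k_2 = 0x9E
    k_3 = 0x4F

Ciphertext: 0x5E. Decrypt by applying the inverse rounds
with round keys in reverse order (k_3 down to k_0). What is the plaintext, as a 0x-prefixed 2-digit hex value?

0x6E

s_0 = ciphertext = 0x5E
s_1 = InvRound(s_0, k_3) = 0x55
s_2 = InvRound(s_1, k_2) = 0x56
s_3 = InvRound(s_2, k_1) = 0xEA
s_4 = InvRound(s_3, k_0) = 0x6E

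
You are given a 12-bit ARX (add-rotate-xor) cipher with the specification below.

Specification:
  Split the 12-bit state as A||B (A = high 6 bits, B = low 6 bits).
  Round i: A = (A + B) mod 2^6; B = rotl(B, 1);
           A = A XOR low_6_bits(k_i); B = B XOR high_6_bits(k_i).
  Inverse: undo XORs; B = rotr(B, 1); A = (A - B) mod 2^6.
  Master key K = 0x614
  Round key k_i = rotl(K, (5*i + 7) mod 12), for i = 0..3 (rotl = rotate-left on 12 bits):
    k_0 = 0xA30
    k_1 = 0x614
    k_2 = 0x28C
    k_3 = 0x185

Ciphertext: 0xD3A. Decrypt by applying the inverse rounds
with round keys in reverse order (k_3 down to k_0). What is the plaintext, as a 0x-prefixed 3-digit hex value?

0x630

s_0 = ciphertext = 0xD3A
s_1 = InvRound(s_0, k_3) = 0x4DE
s_2 = InvRound(s_1, k_2) = 0x54A
s_3 = InvRound(s_2, k_1) = 0xE09
s_4 = InvRound(s_3, k_0) = 0x630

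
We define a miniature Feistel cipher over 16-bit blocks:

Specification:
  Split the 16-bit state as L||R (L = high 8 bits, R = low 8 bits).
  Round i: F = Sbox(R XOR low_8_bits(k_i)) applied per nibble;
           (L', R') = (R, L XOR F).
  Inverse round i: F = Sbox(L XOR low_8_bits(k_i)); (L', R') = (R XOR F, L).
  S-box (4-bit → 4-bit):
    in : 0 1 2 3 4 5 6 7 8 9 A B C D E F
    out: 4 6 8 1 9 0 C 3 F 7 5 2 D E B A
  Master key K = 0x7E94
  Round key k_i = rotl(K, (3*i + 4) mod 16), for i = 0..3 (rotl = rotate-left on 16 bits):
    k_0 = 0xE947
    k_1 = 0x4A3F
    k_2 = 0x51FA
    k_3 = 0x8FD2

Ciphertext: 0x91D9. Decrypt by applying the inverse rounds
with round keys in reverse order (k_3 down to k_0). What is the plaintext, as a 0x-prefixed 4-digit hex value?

s_0 = ciphertext = 0x91D9
s_1 = InvRound(s_0, k_3) = 0x4891
s_2 = InvRound(s_1, k_2) = 0xB948
s_3 = InvRound(s_2, k_1) = 0xB4B9
s_4 = InvRound(s_3, k_0) = 0x18B4

0x18B4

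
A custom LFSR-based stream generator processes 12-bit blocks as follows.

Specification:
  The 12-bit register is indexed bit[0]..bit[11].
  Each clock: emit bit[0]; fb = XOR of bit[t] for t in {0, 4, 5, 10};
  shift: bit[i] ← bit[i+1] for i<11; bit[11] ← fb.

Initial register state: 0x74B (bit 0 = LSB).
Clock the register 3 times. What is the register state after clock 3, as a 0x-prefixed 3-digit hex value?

0x8E9

reg_0 = 0x74B
clock 1: out=1, reg = 0x3A5
clock 2: out=1, reg = 0x1D2
clock 3: out=0, reg = 0x8E9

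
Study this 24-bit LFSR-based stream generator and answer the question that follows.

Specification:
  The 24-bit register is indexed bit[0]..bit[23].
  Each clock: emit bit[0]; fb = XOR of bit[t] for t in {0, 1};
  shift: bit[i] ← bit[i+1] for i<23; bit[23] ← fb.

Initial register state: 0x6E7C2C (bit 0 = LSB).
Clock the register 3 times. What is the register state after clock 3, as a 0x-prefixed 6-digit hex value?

reg_0 = 0x6E7C2C
clock 1: out=0, reg = 0x373E16
clock 2: out=0, reg = 0x9B9F0B
clock 3: out=1, reg = 0x4DCF85

0x4DCF85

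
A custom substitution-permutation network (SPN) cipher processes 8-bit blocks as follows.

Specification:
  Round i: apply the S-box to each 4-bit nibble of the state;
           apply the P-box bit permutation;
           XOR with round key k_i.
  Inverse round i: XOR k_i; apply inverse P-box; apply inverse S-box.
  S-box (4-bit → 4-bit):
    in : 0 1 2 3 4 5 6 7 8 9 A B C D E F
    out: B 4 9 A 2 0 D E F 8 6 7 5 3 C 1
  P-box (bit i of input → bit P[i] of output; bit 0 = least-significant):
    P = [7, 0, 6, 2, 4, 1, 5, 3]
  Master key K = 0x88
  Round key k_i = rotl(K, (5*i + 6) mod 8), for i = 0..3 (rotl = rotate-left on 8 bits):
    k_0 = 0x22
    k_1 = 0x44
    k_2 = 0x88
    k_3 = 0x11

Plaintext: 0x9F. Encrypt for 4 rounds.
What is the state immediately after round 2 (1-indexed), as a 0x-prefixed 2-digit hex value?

s_0 = plaintext = 0x9F
s_1 = Round(s_0, k_0) = 0xAA
s_2 = Round(s_1, k_1) = 0x27
s_3 = Round(s_2, k_2) = 0xD5
s_4 = Round(s_3, k_3) = 0x03

0x27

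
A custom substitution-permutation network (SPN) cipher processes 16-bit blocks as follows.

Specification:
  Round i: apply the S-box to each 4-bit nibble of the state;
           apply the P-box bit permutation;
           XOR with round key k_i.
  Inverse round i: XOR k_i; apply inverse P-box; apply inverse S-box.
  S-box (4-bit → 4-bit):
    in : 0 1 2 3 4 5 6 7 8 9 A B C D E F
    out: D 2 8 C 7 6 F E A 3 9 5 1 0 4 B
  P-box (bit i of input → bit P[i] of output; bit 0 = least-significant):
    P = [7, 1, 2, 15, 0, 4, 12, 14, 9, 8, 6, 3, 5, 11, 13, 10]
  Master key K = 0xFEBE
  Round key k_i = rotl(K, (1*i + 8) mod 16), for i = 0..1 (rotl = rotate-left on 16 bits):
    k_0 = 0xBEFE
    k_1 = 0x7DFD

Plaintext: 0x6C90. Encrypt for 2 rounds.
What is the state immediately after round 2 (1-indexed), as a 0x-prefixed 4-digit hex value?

s_0 = plaintext = 0x6C90
s_1 = Round(s_0, k_0) = 0x104B
s_2 = Round(s_1, k_1) = 0x6720

0x6720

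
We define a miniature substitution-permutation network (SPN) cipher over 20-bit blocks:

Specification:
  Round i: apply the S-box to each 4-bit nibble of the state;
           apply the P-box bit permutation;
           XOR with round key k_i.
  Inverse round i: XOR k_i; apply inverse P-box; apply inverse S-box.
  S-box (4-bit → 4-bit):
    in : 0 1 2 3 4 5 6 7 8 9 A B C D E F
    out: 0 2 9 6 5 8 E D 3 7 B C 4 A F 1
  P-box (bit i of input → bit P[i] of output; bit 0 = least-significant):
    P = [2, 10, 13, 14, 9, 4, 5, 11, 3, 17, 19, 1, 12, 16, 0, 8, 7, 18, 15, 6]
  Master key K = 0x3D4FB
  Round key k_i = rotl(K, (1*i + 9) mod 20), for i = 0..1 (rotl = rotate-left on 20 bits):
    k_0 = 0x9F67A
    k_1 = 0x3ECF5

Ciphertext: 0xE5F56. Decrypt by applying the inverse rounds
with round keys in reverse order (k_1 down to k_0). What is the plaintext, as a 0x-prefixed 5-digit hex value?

0x02568

s_0 = ciphertext = 0xE5F56
s_1 = InvRound(s_0, k_1) = 0x9EB4C
s_2 = InvRound(s_1, k_0) = 0x02568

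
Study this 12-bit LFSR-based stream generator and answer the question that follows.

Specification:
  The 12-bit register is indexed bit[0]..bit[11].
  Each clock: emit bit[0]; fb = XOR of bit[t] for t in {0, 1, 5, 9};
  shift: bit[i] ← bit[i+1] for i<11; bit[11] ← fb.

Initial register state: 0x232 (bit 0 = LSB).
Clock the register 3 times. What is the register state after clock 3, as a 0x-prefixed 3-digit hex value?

reg_0 = 0x232
clock 1: out=0, reg = 0x919
clock 2: out=1, reg = 0xC8C
clock 3: out=0, reg = 0x646

0x646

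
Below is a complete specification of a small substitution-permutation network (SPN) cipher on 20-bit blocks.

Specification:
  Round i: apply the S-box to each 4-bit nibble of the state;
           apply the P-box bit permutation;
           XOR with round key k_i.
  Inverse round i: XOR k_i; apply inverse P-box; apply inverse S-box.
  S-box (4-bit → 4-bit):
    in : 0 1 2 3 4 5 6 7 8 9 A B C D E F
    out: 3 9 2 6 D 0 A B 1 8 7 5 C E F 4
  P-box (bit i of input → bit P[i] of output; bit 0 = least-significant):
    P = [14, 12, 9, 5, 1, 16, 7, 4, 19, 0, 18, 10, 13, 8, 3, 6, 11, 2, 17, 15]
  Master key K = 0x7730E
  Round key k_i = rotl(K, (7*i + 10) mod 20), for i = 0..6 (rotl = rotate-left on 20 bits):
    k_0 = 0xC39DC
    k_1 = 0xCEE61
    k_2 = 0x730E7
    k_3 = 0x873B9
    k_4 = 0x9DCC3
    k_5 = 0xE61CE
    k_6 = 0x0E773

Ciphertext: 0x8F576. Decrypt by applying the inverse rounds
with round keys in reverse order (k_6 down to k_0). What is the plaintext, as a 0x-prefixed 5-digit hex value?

s_0 = ciphertext = 0x8F576
s_1 = InvRound(s_0, k_6) = 0x25053
s_2 = InvRound(s_1, k_5) = 0x2AAC2
s_3 = InvRound(s_2, k_4) = 0xF872A
s_4 = InvRound(s_3, k_3) = 0xC8DE0
s_5 = InvRound(s_4, k_2) = 0xE0702
s_6 = InvRound(s_5, k_1) = 0x47281
s_7 = InvRound(s_6, k_0) = 0x0D09B

0x0D09B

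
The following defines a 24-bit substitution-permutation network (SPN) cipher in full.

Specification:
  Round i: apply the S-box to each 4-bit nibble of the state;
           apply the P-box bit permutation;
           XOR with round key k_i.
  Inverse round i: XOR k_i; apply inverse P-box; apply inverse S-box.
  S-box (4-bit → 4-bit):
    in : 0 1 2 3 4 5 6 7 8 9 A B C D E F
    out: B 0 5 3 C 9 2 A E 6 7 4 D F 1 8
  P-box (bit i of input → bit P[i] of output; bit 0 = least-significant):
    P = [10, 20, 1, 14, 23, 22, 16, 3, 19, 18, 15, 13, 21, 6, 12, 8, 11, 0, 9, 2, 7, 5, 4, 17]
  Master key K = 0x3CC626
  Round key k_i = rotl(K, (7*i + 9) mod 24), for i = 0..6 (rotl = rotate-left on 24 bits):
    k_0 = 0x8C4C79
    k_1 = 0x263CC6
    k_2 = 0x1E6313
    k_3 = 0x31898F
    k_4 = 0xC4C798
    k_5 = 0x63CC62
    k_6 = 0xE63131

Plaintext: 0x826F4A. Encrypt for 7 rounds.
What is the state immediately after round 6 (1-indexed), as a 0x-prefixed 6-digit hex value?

s_0 = plaintext = 0x826F4A
s_1 = Round(s_0, k_0) = 0x9F6203
s_2 = Round(s_1, k_1) = 0xFEB8BA
s_3 = Round(s_2, k_2) = 0x09DF11
s_4 = Round(s_3, k_3) = 0x13BA6E
s_5 = Round(s_4, k_4) = 0x885B99
s_6 = Round(s_5, k_5) = 0x104F55
s_7 = Round(s_6, k_6) = 0x664C3C

0x104F55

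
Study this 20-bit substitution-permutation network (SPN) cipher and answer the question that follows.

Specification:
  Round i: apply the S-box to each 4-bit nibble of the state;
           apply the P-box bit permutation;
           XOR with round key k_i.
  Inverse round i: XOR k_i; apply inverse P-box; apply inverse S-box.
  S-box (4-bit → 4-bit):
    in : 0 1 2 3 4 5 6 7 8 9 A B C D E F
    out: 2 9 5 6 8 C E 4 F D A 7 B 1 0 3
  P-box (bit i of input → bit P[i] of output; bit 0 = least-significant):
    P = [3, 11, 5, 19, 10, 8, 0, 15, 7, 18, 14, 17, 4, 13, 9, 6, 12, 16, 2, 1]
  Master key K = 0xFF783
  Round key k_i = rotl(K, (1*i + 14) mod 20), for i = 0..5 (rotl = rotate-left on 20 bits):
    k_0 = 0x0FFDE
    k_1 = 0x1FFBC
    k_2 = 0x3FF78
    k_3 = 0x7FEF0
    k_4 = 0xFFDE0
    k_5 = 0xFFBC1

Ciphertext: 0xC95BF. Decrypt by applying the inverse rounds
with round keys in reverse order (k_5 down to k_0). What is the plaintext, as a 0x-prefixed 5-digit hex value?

0x85F43

s_0 = ciphertext = 0xC95BF
s_1 = InvRound(s_0, k_5) = 0x685DB
s_2 = InvRound(s_1, k_4) = 0xCF778
s_3 = InvRound(s_2, k_3) = 0x0E10C
s_4 = InvRound(s_3, k_2) = 0xB94D3
s_5 = InvRound(s_4, k_1) = 0x56538
s_6 = InvRound(s_5, k_0) = 0x85F43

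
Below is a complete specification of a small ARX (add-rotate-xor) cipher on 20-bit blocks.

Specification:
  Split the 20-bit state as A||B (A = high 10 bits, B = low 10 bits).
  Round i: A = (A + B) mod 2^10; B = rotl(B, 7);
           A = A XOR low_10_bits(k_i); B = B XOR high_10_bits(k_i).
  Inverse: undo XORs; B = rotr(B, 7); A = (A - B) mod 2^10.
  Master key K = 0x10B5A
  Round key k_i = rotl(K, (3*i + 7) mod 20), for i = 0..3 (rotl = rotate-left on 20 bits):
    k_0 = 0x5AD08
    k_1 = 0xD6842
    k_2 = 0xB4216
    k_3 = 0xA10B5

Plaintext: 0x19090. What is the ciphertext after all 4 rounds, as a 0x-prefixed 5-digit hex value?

s_0 = plaintext = 0x19090
s_1 = Round(s_0, k_0) = 0x7F179
s_2 = Round(s_1, k_1) = 0xCDFF5
s_3 = Round(s_2, k_2) = 0x4E82E
s_4 = Round(s_3, k_3) = 0x77581

0x77581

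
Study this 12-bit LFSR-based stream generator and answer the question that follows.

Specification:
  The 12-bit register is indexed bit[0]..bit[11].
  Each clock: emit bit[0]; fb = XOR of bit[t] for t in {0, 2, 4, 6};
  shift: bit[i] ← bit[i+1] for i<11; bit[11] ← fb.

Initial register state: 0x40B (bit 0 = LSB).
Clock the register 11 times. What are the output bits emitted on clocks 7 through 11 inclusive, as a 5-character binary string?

00001

reg_0 = 0x40B
clock 1: out=1, reg = 0xA05
clock 2: out=1, reg = 0x502
clock 3: out=0, reg = 0x281
clock 4: out=1, reg = 0x940
clock 5: out=0, reg = 0xCA0
clock 6: out=0, reg = 0x650
clock 7: out=0, reg = 0x328
clock 8: out=0, reg = 0x194
clock 9: out=0, reg = 0x0CA
clock 10: out=0, reg = 0x865
clock 11: out=1, reg = 0xC32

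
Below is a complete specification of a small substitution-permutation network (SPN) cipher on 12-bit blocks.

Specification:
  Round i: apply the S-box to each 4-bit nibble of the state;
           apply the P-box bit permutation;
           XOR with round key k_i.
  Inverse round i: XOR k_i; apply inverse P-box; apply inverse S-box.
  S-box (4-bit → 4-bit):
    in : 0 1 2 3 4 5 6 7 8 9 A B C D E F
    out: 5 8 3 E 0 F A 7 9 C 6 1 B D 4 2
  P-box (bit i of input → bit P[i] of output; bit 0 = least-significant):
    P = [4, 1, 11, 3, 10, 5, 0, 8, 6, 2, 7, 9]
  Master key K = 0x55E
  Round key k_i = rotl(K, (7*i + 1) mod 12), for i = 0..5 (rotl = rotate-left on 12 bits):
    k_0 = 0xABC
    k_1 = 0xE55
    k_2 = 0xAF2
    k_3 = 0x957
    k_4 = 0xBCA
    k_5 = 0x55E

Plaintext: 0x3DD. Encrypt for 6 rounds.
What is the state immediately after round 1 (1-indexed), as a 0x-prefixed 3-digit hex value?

0x521

s_0 = plaintext = 0x3DD
s_1 = Round(s_0, k_0) = 0x521
s_2 = Round(s_1, k_1) = 0x8B9
s_3 = Round(s_2, k_2) = 0x4BA
s_4 = Round(s_3, k_3) = 0x555
s_5 = Round(s_4, k_4) = 0x435
s_6 = Round(s_5, k_5) = 0xC65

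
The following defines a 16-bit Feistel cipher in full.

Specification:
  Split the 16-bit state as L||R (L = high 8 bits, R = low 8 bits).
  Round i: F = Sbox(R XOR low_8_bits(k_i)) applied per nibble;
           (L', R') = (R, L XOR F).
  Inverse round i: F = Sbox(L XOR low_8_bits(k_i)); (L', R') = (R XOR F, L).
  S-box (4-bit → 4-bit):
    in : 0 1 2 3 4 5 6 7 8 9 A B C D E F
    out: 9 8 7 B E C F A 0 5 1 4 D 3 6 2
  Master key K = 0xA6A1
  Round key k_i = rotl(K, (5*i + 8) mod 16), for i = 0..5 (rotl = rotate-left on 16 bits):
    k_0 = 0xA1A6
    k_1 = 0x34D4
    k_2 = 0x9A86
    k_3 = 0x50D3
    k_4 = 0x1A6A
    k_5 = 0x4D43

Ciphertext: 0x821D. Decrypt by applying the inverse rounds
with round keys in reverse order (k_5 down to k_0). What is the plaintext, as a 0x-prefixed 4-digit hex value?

s_0 = ciphertext = 0x821D
s_1 = InvRound(s_0, k_5) = 0xC582
s_2 = InvRound(s_1, k_4) = 0x90C5
s_3 = InvRound(s_2, k_3) = 0x2E90
s_4 = InvRound(s_3, k_2) = 0x802E
s_5 = InvRound(s_4, k_1) = 0xE080
s_6 = InvRound(s_5, k_0) = 0x6FE0

0x6FE0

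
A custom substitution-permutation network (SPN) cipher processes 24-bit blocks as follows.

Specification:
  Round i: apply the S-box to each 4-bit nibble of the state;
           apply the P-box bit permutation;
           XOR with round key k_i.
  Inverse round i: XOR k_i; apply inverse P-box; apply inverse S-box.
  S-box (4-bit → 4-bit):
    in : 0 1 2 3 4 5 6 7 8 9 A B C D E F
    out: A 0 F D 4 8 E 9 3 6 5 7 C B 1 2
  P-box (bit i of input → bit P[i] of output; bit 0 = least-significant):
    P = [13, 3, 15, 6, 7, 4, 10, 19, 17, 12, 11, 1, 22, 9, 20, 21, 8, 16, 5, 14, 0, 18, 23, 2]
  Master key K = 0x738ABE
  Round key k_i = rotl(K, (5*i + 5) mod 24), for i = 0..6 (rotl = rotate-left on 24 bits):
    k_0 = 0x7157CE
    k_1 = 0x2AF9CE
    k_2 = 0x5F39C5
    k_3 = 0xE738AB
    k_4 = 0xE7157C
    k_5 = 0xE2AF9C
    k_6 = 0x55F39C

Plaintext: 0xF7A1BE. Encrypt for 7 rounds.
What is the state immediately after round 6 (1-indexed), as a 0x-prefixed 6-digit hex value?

0xAB8363

s_0 = plaintext = 0xF7A1BE
s_1 = Round(s_0, k_0) = 0x25325E
s_2 = Round(s_1, k_1) = 0xD481C9
s_3 = Round(s_2, k_2) = 0x13BFE8
s_4 = Round(s_3, k_3) = 0xB74B03
s_5 = Round(s_4, k_4) = 0x79EC2D
s_6 = Round(s_5, k_5) = 0xAB8363
s_7 = Round(s_6, k_6) = 0x9E5CEF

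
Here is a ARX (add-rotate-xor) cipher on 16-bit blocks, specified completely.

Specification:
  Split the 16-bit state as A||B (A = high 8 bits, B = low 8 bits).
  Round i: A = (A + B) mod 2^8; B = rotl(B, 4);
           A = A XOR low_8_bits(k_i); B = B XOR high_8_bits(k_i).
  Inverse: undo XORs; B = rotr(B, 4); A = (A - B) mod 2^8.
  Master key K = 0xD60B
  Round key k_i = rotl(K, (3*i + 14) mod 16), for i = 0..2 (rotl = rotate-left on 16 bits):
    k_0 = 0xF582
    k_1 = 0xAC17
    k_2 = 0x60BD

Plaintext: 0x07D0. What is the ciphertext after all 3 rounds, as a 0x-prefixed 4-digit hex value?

0xC052

s_0 = plaintext = 0x07D0
s_1 = Round(s_0, k_0) = 0x55F8
s_2 = Round(s_1, k_1) = 0x5A23
s_3 = Round(s_2, k_2) = 0xC052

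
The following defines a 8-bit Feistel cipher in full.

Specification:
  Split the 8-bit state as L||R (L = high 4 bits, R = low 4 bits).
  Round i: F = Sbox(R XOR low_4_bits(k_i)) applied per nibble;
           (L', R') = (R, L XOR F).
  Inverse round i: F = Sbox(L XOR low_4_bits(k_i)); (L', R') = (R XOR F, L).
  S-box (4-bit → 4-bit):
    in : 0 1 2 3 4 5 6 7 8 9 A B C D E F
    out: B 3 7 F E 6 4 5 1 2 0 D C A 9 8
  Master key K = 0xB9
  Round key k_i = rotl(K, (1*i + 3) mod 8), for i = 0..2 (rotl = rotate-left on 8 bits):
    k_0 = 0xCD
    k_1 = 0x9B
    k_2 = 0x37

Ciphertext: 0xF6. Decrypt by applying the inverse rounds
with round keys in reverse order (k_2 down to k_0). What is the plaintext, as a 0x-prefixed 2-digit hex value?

s_0 = ciphertext = 0xF6
s_1 = InvRound(s_0, k_2) = 0x7F
s_2 = InvRound(s_1, k_1) = 0x37
s_3 = InvRound(s_2, k_0) = 0xE3

0xE3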